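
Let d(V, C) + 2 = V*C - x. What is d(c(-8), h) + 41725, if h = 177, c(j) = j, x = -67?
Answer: 40374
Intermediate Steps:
d(V, C) = 65 + C*V (d(V, C) = -2 + (V*C - 1*(-67)) = -2 + (C*V + 67) = -2 + (67 + C*V) = 65 + C*V)
d(c(-8), h) + 41725 = (65 + 177*(-8)) + 41725 = (65 - 1416) + 41725 = -1351 + 41725 = 40374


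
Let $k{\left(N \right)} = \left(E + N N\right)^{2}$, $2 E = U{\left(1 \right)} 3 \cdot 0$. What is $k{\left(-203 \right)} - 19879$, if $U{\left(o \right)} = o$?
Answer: $1698161802$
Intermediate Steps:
$E = 0$ ($E = \frac{1 \cdot 3 \cdot 0}{2} = \frac{3 \cdot 0}{2} = \frac{1}{2} \cdot 0 = 0$)
$k{\left(N \right)} = N^{4}$ ($k{\left(N \right)} = \left(0 + N N\right)^{2} = \left(0 + N^{2}\right)^{2} = \left(N^{2}\right)^{2} = N^{4}$)
$k{\left(-203 \right)} - 19879 = \left(-203\right)^{4} - 19879 = 1698181681 - 19879 = 1698161802$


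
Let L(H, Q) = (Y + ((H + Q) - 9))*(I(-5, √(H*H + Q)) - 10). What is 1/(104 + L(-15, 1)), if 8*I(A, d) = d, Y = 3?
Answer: 608/182007 + 5*√226/182007 ≈ 0.0037535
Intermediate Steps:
I(A, d) = d/8
L(H, Q) = (-10 + √(Q + H²)/8)*(-6 + H + Q) (L(H, Q) = (3 + ((H + Q) - 9))*(√(H*H + Q)/8 - 10) = (3 + (-9 + H + Q))*(√(H² + Q)/8 - 10) = (-6 + H + Q)*(√(Q + H²)/8 - 10) = (-6 + H + Q)*(-10 + √(Q + H²)/8) = (-10 + √(Q + H²)/8)*(-6 + H + Q))
1/(104 + L(-15, 1)) = 1/(104 + (60 - 10*(-15) - 10*1 - 3*√(1 + (-15)²)/4 + (⅛)*(-15)*√(1 + (-15)²) + (⅛)*1*√(1 + (-15)²))) = 1/(104 + (60 + 150 - 10 - 3*√(1 + 225)/4 + (⅛)*(-15)*√(1 + 225) + (⅛)*1*√(1 + 225))) = 1/(104 + (60 + 150 - 10 - 3*√226/4 + (⅛)*(-15)*√226 + (⅛)*1*√226)) = 1/(104 + (60 + 150 - 10 - 3*√226/4 - 15*√226/8 + √226/8)) = 1/(104 + (200 - 5*√226/2)) = 1/(304 - 5*√226/2)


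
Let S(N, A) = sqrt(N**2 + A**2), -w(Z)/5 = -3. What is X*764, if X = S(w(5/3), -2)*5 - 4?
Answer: -3056 + 3820*sqrt(229) ≈ 54751.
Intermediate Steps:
w(Z) = 15 (w(Z) = -5*(-3) = 15)
S(N, A) = sqrt(A**2 + N**2)
X = -4 + 5*sqrt(229) (X = sqrt((-2)**2 + 15**2)*5 - 4 = sqrt(4 + 225)*5 - 4 = sqrt(229)*5 - 4 = 5*sqrt(229) - 4 = -4 + 5*sqrt(229) ≈ 71.664)
X*764 = (-4 + 5*sqrt(229))*764 = -3056 + 3820*sqrt(229)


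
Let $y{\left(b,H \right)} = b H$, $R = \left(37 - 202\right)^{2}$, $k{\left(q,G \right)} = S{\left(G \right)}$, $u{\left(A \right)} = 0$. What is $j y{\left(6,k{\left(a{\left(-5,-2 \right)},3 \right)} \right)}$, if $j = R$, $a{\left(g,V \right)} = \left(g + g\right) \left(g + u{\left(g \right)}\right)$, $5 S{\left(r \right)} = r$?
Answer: $98010$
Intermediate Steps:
$S{\left(r \right)} = \frac{r}{5}$
$a{\left(g,V \right)} = 2 g^{2}$ ($a{\left(g,V \right)} = \left(g + g\right) \left(g + 0\right) = 2 g g = 2 g^{2}$)
$k{\left(q,G \right)} = \frac{G}{5}$
$R = 27225$ ($R = \left(-165\right)^{2} = 27225$)
$j = 27225$
$y{\left(b,H \right)} = H b$
$j y{\left(6,k{\left(a{\left(-5,-2 \right)},3 \right)} \right)} = 27225 \cdot \frac{1}{5} \cdot 3 \cdot 6 = 27225 \cdot \frac{3}{5} \cdot 6 = 27225 \cdot \frac{18}{5} = 98010$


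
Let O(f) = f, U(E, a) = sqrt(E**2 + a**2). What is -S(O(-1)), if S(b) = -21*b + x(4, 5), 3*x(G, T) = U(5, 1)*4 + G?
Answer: -67/3 - 4*sqrt(26)/3 ≈ -29.132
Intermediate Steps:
x(G, T) = G/3 + 4*sqrt(26)/3 (x(G, T) = (sqrt(5**2 + 1**2)*4 + G)/3 = (sqrt(25 + 1)*4 + G)/3 = (sqrt(26)*4 + G)/3 = (4*sqrt(26) + G)/3 = (G + 4*sqrt(26))/3 = G/3 + 4*sqrt(26)/3)
S(b) = 4/3 - 21*b + 4*sqrt(26)/3 (S(b) = -21*b + ((1/3)*4 + 4*sqrt(26)/3) = -21*b + (4/3 + 4*sqrt(26)/3) = 4/3 - 21*b + 4*sqrt(26)/3)
-S(O(-1)) = -(4/3 - 21*(-1) + 4*sqrt(26)/3) = -(4/3 + 21 + 4*sqrt(26)/3) = -(67/3 + 4*sqrt(26)/3) = -67/3 - 4*sqrt(26)/3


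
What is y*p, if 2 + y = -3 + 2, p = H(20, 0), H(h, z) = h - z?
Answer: -60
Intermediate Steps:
p = 20 (p = 20 - 1*0 = 20 + 0 = 20)
y = -3 (y = -2 + (-3 + 2) = -2 - 1 = -3)
y*p = -3*20 = -60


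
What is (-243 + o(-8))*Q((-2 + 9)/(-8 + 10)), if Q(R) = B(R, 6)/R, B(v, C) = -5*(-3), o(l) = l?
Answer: -7530/7 ≈ -1075.7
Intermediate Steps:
B(v, C) = 15
Q(R) = 15/R
(-243 + o(-8))*Q((-2 + 9)/(-8 + 10)) = (-243 - 8)*(15/(((-2 + 9)/(-8 + 10)))) = -3765/(7/2) = -3765/(7*(½)) = -3765/7/2 = -3765*2/7 = -251*30/7 = -7530/7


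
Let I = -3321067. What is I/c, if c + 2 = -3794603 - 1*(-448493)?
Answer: 3321067/3346112 ≈ 0.99252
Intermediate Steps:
c = -3346112 (c = -2 + (-3794603 - 1*(-448493)) = -2 + (-3794603 + 448493) = -2 - 3346110 = -3346112)
I/c = -3321067/(-3346112) = -3321067*(-1/3346112) = 3321067/3346112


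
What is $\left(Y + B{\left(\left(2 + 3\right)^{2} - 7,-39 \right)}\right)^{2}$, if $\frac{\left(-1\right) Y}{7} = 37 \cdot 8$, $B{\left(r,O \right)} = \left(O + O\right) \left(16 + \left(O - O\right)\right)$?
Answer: $11022400$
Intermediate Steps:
$B{\left(r,O \right)} = 32 O$ ($B{\left(r,O \right)} = 2 O \left(16 + 0\right) = 2 O 16 = 32 O$)
$Y = -2072$ ($Y = - 7 \cdot 37 \cdot 8 = \left(-7\right) 296 = -2072$)
$\left(Y + B{\left(\left(2 + 3\right)^{2} - 7,-39 \right)}\right)^{2} = \left(-2072 + 32 \left(-39\right)\right)^{2} = \left(-2072 - 1248\right)^{2} = \left(-3320\right)^{2} = 11022400$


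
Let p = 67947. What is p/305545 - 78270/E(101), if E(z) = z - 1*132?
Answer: 23917113507/9471895 ≈ 2525.1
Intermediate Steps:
E(z) = -132 + z (E(z) = z - 132 = -132 + z)
p/305545 - 78270/E(101) = 67947/305545 - 78270/(-132 + 101) = 67947*(1/305545) - 78270/(-31) = 67947/305545 - 78270*(-1/31) = 67947/305545 + 78270/31 = 23917113507/9471895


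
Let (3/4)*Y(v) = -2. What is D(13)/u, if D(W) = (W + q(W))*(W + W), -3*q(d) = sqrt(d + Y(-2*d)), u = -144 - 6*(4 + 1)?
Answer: -169/87 + 13*sqrt(93)/783 ≈ -1.7824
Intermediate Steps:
Y(v) = -8/3 (Y(v) = (4/3)*(-2) = -8/3)
u = -174 (u = -144 - 6*5 = -144 - 30 = -174)
q(d) = -sqrt(-8/3 + d)/3 (q(d) = -sqrt(d - 8/3)/3 = -sqrt(-8/3 + d)/3)
D(W) = 2*W*(W - sqrt(-24 + 9*W)/9) (D(W) = (W - sqrt(-24 + 9*W)/9)*(W + W) = (W - sqrt(-24 + 9*W)/9)*(2*W) = 2*W*(W - sqrt(-24 + 9*W)/9))
D(13)/u = ((2/9)*13*(-sqrt(-24 + 9*13) + 9*13))/(-174) = ((2/9)*13*(-sqrt(-24 + 117) + 117))*(-1/174) = ((2/9)*13*(-sqrt(93) + 117))*(-1/174) = ((2/9)*13*(117 - sqrt(93)))*(-1/174) = (338 - 26*sqrt(93)/9)*(-1/174) = -169/87 + 13*sqrt(93)/783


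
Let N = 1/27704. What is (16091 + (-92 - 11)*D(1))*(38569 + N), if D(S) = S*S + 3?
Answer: 16753255731783/27704 ≈ 6.0472e+8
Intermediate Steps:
D(S) = 3 + S**2 (D(S) = S**2 + 3 = 3 + S**2)
N = 1/27704 ≈ 3.6096e-5
(16091 + (-92 - 11)*D(1))*(38569 + N) = (16091 + (-92 - 11)*(3 + 1**2))*(38569 + 1/27704) = (16091 - 103*(3 + 1))*(1068515577/27704) = (16091 - 103*4)*(1068515577/27704) = (16091 - 412)*(1068515577/27704) = 15679*(1068515577/27704) = 16753255731783/27704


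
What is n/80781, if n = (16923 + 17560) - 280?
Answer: 11401/26927 ≈ 0.42340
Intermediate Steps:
n = 34203 (n = 34483 - 280 = 34203)
n/80781 = 34203/80781 = 34203*(1/80781) = 11401/26927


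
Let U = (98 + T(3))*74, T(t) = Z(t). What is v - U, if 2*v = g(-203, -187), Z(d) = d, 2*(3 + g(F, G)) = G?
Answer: -30089/4 ≈ -7522.3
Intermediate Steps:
g(F, G) = -3 + G/2
v = -193/4 (v = (-3 + (½)*(-187))/2 = (-3 - 187/2)/2 = (½)*(-193/2) = -193/4 ≈ -48.250)
T(t) = t
U = 7474 (U = (98 + 3)*74 = 101*74 = 7474)
v - U = -193/4 - 1*7474 = -193/4 - 7474 = -30089/4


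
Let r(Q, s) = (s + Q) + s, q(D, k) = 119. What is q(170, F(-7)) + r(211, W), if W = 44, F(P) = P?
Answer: 418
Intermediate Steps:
r(Q, s) = Q + 2*s (r(Q, s) = (Q + s) + s = Q + 2*s)
q(170, F(-7)) + r(211, W) = 119 + (211 + 2*44) = 119 + (211 + 88) = 119 + 299 = 418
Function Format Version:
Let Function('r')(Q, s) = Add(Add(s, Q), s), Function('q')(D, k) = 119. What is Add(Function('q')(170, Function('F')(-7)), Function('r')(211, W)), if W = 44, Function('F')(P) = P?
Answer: 418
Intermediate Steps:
Function('r')(Q, s) = Add(Q, Mul(2, s)) (Function('r')(Q, s) = Add(Add(Q, s), s) = Add(Q, Mul(2, s)))
Add(Function('q')(170, Function('F')(-7)), Function('r')(211, W)) = Add(119, Add(211, Mul(2, 44))) = Add(119, Add(211, 88)) = Add(119, 299) = 418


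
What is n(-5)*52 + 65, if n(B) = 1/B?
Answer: 273/5 ≈ 54.600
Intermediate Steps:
n(-5)*52 + 65 = 52/(-5) + 65 = -1/5*52 + 65 = -52/5 + 65 = 273/5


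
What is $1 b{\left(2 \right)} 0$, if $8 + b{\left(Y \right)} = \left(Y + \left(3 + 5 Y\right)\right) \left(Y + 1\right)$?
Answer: $0$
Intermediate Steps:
$b{\left(Y \right)} = -8 + \left(1 + Y\right) \left(3 + 6 Y\right)$ ($b{\left(Y \right)} = -8 + \left(Y + \left(3 + 5 Y\right)\right) \left(Y + 1\right) = -8 + \left(3 + 6 Y\right) \left(1 + Y\right) = -8 + \left(1 + Y\right) \left(3 + 6 Y\right)$)
$1 b{\left(2 \right)} 0 = 1 \left(-5 + 6 \cdot 2^{2} + 9 \cdot 2\right) 0 = 1 \left(-5 + 6 \cdot 4 + 18\right) 0 = 1 \left(-5 + 24 + 18\right) 0 = 1 \cdot 37 \cdot 0 = 37 \cdot 0 = 0$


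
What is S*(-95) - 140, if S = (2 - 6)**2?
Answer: -1660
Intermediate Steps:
S = 16 (S = (-4)**2 = 16)
S*(-95) - 140 = 16*(-95) - 140 = -1520 - 140 = -1660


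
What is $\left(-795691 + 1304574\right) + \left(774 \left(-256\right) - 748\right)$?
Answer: $309991$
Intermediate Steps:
$\left(-795691 + 1304574\right) + \left(774 \left(-256\right) - 748\right) = 508883 - 198892 = 309991$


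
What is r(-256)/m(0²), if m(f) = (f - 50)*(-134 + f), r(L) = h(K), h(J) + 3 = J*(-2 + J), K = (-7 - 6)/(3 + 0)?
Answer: 11/3015 ≈ 0.0036484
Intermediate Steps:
K = -13/3 ≈ -4.3333
h(J) = -3 + J*(-2 + J)
r(L) = 220/9 (r(L) = -3 + (-13/3)² - 2*(-13/3) = -3 + 169/9 + 26/3 = 220/9)
m(f) = (-134 + f)*(-50 + f) (m(f) = (-50 + f)*(-134 + f) = (-134 + f)*(-50 + f))
r(-256)/m(0²) = 220/(9*(6700 + (0²)² - 184*0²)) = 220/(9*(6700 + 0² - 184*0)) = 220/(9*(6700 + 0 + 0)) = (220/9)/6700 = (220/9)*(1/6700) = 11/3015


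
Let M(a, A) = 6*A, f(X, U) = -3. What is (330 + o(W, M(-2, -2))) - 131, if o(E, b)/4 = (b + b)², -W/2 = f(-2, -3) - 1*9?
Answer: 2503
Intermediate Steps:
W = 24 (W = -2*(-3 - 1*9) = -2*(-3 - 9) = -2*(-12) = 24)
o(E, b) = 16*b² (o(E, b) = 4*(b + b)² = 4*(2*b)² = 4*(4*b²) = 16*b²)
(330 + o(W, M(-2, -2))) - 131 = (330 + 16*(6*(-2))²) - 131 = (330 + 16*(-12)²) - 131 = (330 + 16*144) - 131 = (330 + 2304) - 131 = 2634 - 131 = 2503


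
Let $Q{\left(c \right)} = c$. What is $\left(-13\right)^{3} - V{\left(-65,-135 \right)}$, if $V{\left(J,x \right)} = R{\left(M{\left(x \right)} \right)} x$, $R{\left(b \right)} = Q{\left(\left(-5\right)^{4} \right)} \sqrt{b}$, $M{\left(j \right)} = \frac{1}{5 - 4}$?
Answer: $82178$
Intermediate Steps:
$M{\left(j \right)} = 1$ ($M{\left(j \right)} = 1^{-1} = 1$)
$R{\left(b \right)} = 625 \sqrt{b}$ ($R{\left(b \right)} = \left(-5\right)^{4} \sqrt{b} = 625 \sqrt{b}$)
$V{\left(J,x \right)} = 625 x$ ($V{\left(J,x \right)} = 625 \sqrt{1} x = 625 \cdot 1 x = 625 x$)
$\left(-13\right)^{3} - V{\left(-65,-135 \right)} = \left(-13\right)^{3} - 625 \left(-135\right) = -2197 - -84375 = -2197 + 84375 = 82178$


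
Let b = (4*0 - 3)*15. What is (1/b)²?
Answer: 1/2025 ≈ 0.00049383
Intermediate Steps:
b = -45 (b = (0 - 3)*15 = -3*15 = -45)
(1/b)² = (1/(-45))² = (-1/45)² = 1/2025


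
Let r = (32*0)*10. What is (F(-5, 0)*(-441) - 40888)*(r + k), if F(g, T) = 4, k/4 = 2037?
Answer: -347528496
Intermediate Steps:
k = 8148 (k = 4*2037 = 8148)
r = 0 (r = 0*10 = 0)
(F(-5, 0)*(-441) - 40888)*(r + k) = (4*(-441) - 40888)*(0 + 8148) = (-1764 - 40888)*8148 = -42652*8148 = -347528496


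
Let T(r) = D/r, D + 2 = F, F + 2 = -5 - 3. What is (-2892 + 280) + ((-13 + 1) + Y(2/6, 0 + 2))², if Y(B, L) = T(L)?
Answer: -2288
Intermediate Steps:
F = -10 (F = -2 + (-5 - 3) = -2 - 8 = -10)
D = -12 (D = -2 - 10 = -12)
T(r) = -12/r
Y(B, L) = -12/L
(-2892 + 280) + ((-13 + 1) + Y(2/6, 0 + 2))² = (-2892 + 280) + ((-13 + 1) - 12/(0 + 2))² = -2612 + (-12 - 12/2)² = -2612 + (-12 - 12*½)² = -2612 + (-12 - 6)² = -2612 + (-18)² = -2612 + 324 = -2288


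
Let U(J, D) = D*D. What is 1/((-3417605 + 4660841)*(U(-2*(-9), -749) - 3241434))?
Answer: -1/3332410801188 ≈ -3.0008e-13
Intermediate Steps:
U(J, D) = D²
1/((-3417605 + 4660841)*(U(-2*(-9), -749) - 3241434)) = 1/((-3417605 + 4660841)*((-749)² - 3241434)) = 1/(1243236*(561001 - 3241434)) = 1/(1243236*(-2680433)) = 1/(-3332410801188) = -1/3332410801188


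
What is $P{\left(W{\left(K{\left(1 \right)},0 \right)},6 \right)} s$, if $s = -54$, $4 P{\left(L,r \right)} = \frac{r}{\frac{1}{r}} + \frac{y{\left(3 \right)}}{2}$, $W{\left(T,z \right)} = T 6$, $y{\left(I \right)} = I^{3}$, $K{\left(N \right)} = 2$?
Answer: $- \frac{2673}{4} \approx -668.25$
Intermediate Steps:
$W{\left(T,z \right)} = 6 T$
$P{\left(L,r \right)} = \frac{27}{8} + \frac{r^{2}}{4}$ ($P{\left(L,r \right)} = \frac{\frac{r}{\frac{1}{r}} + \frac{3^{3}}{2}}{4} = \frac{r r + 27 \cdot \frac{1}{2}}{4} = \frac{r^{2} + \frac{27}{2}}{4} = \frac{\frac{27}{2} + r^{2}}{4} = \frac{27}{8} + \frac{r^{2}}{4}$)
$P{\left(W{\left(K{\left(1 \right)},0 \right)},6 \right)} s = \left(\frac{27}{8} + \frac{6^{2}}{4}\right) \left(-54\right) = \left(\frac{27}{8} + \frac{1}{4} \cdot 36\right) \left(-54\right) = \left(\frac{27}{8} + 9\right) \left(-54\right) = \frac{99}{8} \left(-54\right) = - \frac{2673}{4}$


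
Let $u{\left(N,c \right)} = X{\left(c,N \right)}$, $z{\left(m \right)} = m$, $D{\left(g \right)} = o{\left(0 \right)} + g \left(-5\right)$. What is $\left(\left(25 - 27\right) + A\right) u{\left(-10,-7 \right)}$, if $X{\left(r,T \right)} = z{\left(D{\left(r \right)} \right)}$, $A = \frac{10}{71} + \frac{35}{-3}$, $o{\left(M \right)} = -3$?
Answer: $- \frac{92192}{213} \approx -432.83$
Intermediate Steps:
$D{\left(g \right)} = -3 - 5 g$ ($D{\left(g \right)} = -3 + g \left(-5\right) = -3 - 5 g$)
$A = - \frac{2455}{213}$ ($A = 10 \cdot \frac{1}{71} + 35 \left(- \frac{1}{3}\right) = \frac{10}{71} - \frac{35}{3} = - \frac{2455}{213} \approx -11.526$)
$X{\left(r,T \right)} = -3 - 5 r$
$u{\left(N,c \right)} = -3 - 5 c$
$\left(\left(25 - 27\right) + A\right) u{\left(-10,-7 \right)} = \left(\left(25 - 27\right) - \frac{2455}{213}\right) \left(-3 - -35\right) = \left(\left(25 - 27\right) - \frac{2455}{213}\right) \left(-3 + 35\right) = \left(-2 - \frac{2455}{213}\right) 32 = \left(- \frac{2881}{213}\right) 32 = - \frac{92192}{213}$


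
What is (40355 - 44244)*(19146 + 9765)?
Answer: -112434879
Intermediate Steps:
(40355 - 44244)*(19146 + 9765) = -3889*28911 = -112434879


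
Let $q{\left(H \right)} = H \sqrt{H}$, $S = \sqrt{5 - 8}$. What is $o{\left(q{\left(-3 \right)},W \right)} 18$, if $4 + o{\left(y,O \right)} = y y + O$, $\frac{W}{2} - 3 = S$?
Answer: $-450 + 36 i \sqrt{3} \approx -450.0 + 62.354 i$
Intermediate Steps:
$S = i \sqrt{3}$ ($S = \sqrt{-3} = i \sqrt{3} \approx 1.732 i$)
$q{\left(H \right)} = H^{\frac{3}{2}}$
$W = 6 + 2 i \sqrt{3} \approx 6.0 + 3.4641 i$
$o{\left(y,O \right)} = -4 + O + y^{2}$ ($o{\left(y,O \right)} = -4 + \left(y y + O\right) = -4 + \left(y^{2} + O\right) = -4 + \left(O + y^{2}\right) = -4 + O + y^{2}$)
$o{\left(q{\left(-3 \right)},W \right)} 18 = \left(-4 + \left(6 + 2 i \sqrt{3}\right) + \left(\left(-3\right)^{\frac{3}{2}}\right)^{2}\right) 18 = \left(-4 + \left(6 + 2 i \sqrt{3}\right) + \left(- 3 i \sqrt{3}\right)^{2}\right) 18 = \left(-4 + \left(6 + 2 i \sqrt{3}\right) - 27\right) 18 = \left(-25 + 2 i \sqrt{3}\right) 18 = -450 + 36 i \sqrt{3}$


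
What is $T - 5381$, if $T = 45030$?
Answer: $39649$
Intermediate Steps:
$T - 5381 = 45030 - 5381 = 39649$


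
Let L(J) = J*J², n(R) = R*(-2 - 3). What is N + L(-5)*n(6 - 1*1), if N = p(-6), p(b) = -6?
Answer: 3119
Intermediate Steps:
n(R) = -5*R (n(R) = R*(-5) = -5*R)
N = -6
L(J) = J³
N + L(-5)*n(6 - 1*1) = -6 + (-5)³*(-5*(6 - 1*1)) = -6 - (-625)*(6 - 1) = -6 - (-625)*5 = -6 - 125*(-25) = -6 + 3125 = 3119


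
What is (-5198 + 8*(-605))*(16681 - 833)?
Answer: -159082224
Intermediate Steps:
(-5198 + 8*(-605))*(16681 - 833) = (-5198 - 4840)*15848 = -10038*15848 = -159082224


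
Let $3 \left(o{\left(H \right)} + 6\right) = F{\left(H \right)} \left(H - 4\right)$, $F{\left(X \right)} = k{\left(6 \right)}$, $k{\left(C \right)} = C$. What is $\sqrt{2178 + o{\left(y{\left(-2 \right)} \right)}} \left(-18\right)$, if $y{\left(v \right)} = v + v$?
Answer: $- 252 \sqrt{11} \approx -835.79$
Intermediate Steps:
$y{\left(v \right)} = 2 v$
$F{\left(X \right)} = 6$
$o{\left(H \right)} = -14 + 2 H$ ($o{\left(H \right)} = -6 + \frac{6 \left(H - 4\right)}{3} = -6 + \frac{6 \left(-4 + H\right)}{3} = -6 + \frac{-24 + 6 H}{3} = -6 + \left(-8 + 2 H\right) = -14 + 2 H$)
$\sqrt{2178 + o{\left(y{\left(-2 \right)} \right)}} \left(-18\right) = \sqrt{2178 - \left(14 - 2 \cdot 2 \left(-2\right)\right)} \left(-18\right) = \sqrt{2178 + \left(-14 + 2 \left(-4\right)\right)} \left(-18\right) = \sqrt{2178 - 22} \left(-18\right) = \sqrt{2156} \left(-18\right) = 14 \sqrt{11} \left(-18\right) = - 252 \sqrt{11}$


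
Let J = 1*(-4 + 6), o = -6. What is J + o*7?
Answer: -40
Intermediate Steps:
J = 2 (J = 1*2 = 2)
J + o*7 = 2 - 6*7 = 2 - 42 = -40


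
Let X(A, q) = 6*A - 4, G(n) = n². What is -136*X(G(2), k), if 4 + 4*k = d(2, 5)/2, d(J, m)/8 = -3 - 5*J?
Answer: -2720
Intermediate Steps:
d(J, m) = -24 - 40*J (d(J, m) = 8*(-3 - 5*J) = -24 - 40*J)
k = -14 (k = -1 + ((-24 - 40*2)/2)/4 = -1 + ((-24 - 80)*(½))/4 = -1 + (-104*½)/4 = -1 + (¼)*(-52) = -1 - 13 = -14)
X(A, q) = -4 + 6*A
-136*X(G(2), k) = -136*(-4 + 6*2²) = -136*(-4 + 6*4) = -136*(-4 + 24) = -136*20 = -2720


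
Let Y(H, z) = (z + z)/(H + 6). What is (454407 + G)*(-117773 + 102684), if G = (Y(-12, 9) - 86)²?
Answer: -6976067192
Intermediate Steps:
Y(H, z) = 2*z/(6 + H) (Y(H, z) = (2*z)/(6 + H) = 2*z/(6 + H))
G = 7921 (G = (2*9/(6 - 12) - 86)² = (2*9/(-6) - 86)² = (2*9*(-⅙) - 86)² = (-3 - 86)² = (-89)² = 7921)
(454407 + G)*(-117773 + 102684) = (454407 + 7921)*(-117773 + 102684) = 462328*(-15089) = -6976067192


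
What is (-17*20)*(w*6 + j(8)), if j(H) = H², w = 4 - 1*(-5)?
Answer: -40120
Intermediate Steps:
w = 9 (w = 4 + 5 = 9)
(-17*20)*(w*6 + j(8)) = (-17*20)*(9*6 + 8²) = -340*(54 + 64) = -340*118 = -40120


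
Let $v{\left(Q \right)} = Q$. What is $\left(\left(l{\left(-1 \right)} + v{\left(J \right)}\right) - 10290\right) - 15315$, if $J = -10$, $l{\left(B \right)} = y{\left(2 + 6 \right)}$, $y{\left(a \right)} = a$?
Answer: $-25607$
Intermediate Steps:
$l{\left(B \right)} = 8$ ($l{\left(B \right)} = 2 + 6 = 8$)
$\left(\left(l{\left(-1 \right)} + v{\left(J \right)}\right) - 10290\right) - 15315 = \left(\left(8 - 10\right) - 10290\right) - 15315 = \left(-2 - 10290\right) - 15315 = -10292 - 15315 = -25607$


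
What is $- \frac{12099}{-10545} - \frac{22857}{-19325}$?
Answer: $\frac{855568}{367175} \approx 2.3301$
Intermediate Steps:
$- \frac{12099}{-10545} - \frac{22857}{-19325} = \left(-12099\right) \left(- \frac{1}{10545}\right) - - \frac{22857}{19325} = \frac{109}{95} + \frac{22857}{19325} = \frac{855568}{367175}$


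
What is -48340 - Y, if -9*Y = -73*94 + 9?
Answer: -441913/9 ≈ -49101.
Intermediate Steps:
Y = 6853/9 (Y = -(-73*94 + 9)/9 = -(-6862 + 9)/9 = -⅑*(-6853) = 6853/9 ≈ 761.44)
-48340 - Y = -48340 - 1*6853/9 = -48340 - 6853/9 = -441913/9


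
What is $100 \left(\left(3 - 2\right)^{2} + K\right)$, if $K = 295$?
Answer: $29600$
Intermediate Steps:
$100 \left(\left(3 - 2\right)^{2} + K\right) = 100 \left(\left(3 - 2\right)^{2} + 295\right) = 100 \left(1^{2} + 295\right) = 100 \left(1 + 295\right) = 100 \cdot 296 = 29600$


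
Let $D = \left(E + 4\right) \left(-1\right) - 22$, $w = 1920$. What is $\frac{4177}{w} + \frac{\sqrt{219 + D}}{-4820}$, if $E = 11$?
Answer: $\frac{4177}{1920} - \frac{\sqrt{182}}{4820} \approx 2.1727$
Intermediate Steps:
$D = -37$ ($D = \left(11 + 4\right) \left(-1\right) - 22 = 15 \left(-1\right) - 22 = -15 - 22 = -37$)
$\frac{4177}{w} + \frac{\sqrt{219 + D}}{-4820} = \frac{4177}{1920} + \frac{\sqrt{219 - 37}}{-4820} = 4177 \cdot \frac{1}{1920} + \sqrt{182} \left(- \frac{1}{4820}\right) = \frac{4177}{1920} - \frac{\sqrt{182}}{4820}$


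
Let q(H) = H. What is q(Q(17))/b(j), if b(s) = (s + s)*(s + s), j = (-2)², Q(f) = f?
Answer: 17/64 ≈ 0.26563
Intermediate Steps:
j = 4
b(s) = 4*s² (b(s) = (2*s)*(2*s) = 4*s²)
q(Q(17))/b(j) = 17/((4*4²)) = 17/((4*16)) = 17/64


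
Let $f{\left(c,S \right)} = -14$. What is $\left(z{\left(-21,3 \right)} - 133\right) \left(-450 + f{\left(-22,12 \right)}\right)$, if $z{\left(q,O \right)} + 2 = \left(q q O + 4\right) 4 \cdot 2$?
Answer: $-4863184$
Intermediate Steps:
$z{\left(q,O \right)} = 30 + 8 O q^{2}$ ($z{\left(q,O \right)} = -2 + \left(q q O + 4\right) 4 \cdot 2 = -2 + \left(q^{2} O + 4\right) 4 \cdot 2 = -2 + \left(O q^{2} + 4\right) 4 \cdot 2 = -2 + \left(4 + O q^{2}\right) 4 \cdot 2 = -2 + \left(16 + 4 O q^{2}\right) 2 = -2 + \left(32 + 8 O q^{2}\right) = 30 + 8 O q^{2}$)
$\left(z{\left(-21,3 \right)} - 133\right) \left(-450 + f{\left(-22,12 \right)}\right) = \left(\left(30 + 8 \cdot 3 \left(-21\right)^{2}\right) - 133\right) \left(-450 - 14\right) = \left(\left(30 + 8 \cdot 3 \cdot 441\right) - 133\right) \left(-464\right) = \left(\left(30 + 10584\right) - 133\right) \left(-464\right) = \left(10614 - 133\right) \left(-464\right) = 10481 \left(-464\right) = -4863184$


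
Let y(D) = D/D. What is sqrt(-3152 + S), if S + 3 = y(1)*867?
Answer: 4*I*sqrt(143) ≈ 47.833*I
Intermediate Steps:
y(D) = 1
S = 864 (S = -3 + 1*867 = -3 + 867 = 864)
sqrt(-3152 + S) = sqrt(-3152 + 864) = sqrt(-2288) = 4*I*sqrt(143)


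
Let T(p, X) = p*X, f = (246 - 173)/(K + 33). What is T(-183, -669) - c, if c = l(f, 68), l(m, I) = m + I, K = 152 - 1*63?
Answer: 14927725/122 ≈ 1.2236e+5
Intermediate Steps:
K = 89 (K = 152 - 63 = 89)
f = 73/122 (f = (246 - 173)/(89 + 33) = 73/122 ≈ 0.59836)
T(p, X) = X*p
l(m, I) = I + m
c = 8369/122 (c = 68 + 73/122 = 8369/122 ≈ 68.598)
T(-183, -669) - c = -669*(-183) - 1*8369/122 = 122427 - 8369/122 = 14927725/122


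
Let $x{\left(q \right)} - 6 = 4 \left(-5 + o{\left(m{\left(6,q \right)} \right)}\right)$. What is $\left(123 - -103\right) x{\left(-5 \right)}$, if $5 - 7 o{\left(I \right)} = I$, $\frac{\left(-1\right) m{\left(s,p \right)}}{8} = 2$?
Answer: $-452$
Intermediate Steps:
$m{\left(s,p \right)} = -16$ ($m{\left(s,p \right)} = \left(-8\right) 2 = -16$)
$o{\left(I \right)} = \frac{5}{7} - \frac{I}{7}$
$x{\left(q \right)} = -2$ ($x{\left(q \right)} = 6 + 4 \left(-5 + \left(\frac{5}{7} - - \frac{16}{7}\right)\right) = 6 + 4 \left(-5 + \left(\frac{5}{7} + \frac{16}{7}\right)\right) = 6 + 4 \left(-5 + 3\right) = 6 + 4 \left(-2\right) = 6 - 8 = -2$)
$\left(123 - -103\right) x{\left(-5 \right)} = \left(123 - -103\right) \left(-2\right) = \left(123 + 103\right) \left(-2\right) = 226 \left(-2\right) = -452$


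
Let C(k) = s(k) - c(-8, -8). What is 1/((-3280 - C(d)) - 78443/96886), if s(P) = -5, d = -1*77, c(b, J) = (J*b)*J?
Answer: -96886/366985725 ≈ -0.00026400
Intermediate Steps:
c(b, J) = b*J²
d = -77
C(k) = 507 (C(k) = -5 - (-8)*(-8)² = -5 - (-8)*64 = -5 - 1*(-512) = -5 + 512 = 507)
1/((-3280 - C(d)) - 78443/96886) = 1/((-3280 - 1*507) - 78443/96886) = 1/((-3280 - 507) - 78443*1/96886) = 1/(-3787 - 78443/96886) = 1/(-366985725/96886) = -96886/366985725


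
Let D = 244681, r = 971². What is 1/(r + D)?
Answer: 1/1187522 ≈ 8.4209e-7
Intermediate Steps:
r = 942841
1/(r + D) = 1/(942841 + 244681) = 1/1187522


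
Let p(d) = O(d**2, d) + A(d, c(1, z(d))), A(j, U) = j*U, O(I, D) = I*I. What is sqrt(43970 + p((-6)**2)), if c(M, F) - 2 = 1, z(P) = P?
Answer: sqrt(1723694) ≈ 1312.9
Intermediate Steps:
c(M, F) = 3 (c(M, F) = 2 + 1 = 3)
O(I, D) = I**2
A(j, U) = U*j
p(d) = d**4 + 3*d (p(d) = (d**2)**2 + 3*d = d**4 + 3*d)
sqrt(43970 + p((-6)**2)) = sqrt(43970 + (-6)**2*(3 + ((-6)**2)**3)) = sqrt(43970 + 36*(3 + 36**3)) = sqrt(43970 + 36*(3 + 46656)) = sqrt(43970 + 36*46659) = sqrt(43970 + 1679724) = sqrt(1723694)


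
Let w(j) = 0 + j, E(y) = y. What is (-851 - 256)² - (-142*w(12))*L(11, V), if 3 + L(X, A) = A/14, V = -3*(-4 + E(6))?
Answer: 8537247/7 ≈ 1.2196e+6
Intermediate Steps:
w(j) = j
V = -6 (V = -3*(-4 + 6) = -3*2 = -6)
L(X, A) = -3 + A/14
(-851 - 256)² - (-142*w(12))*L(11, V) = (-851 - 256)² - (-142*12)*(-3 + (1/14)*(-6)) = (-1107)² - (-1704)*(-3 - 3/7) = 1225449 - (-1704)*(-24)/7 = 1225449 - 1*40896/7 = 1225449 - 40896/7 = 8537247/7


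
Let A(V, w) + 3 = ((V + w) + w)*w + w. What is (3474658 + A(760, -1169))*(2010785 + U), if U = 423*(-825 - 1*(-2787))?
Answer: 15107378337448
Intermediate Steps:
A(V, w) = -3 + w + w*(V + 2*w) (A(V, w) = -3 + (((V + w) + w)*w + w) = -3 + ((V + 2*w)*w + w) = -3 + (w*(V + 2*w) + w) = -3 + (w + w*(V + 2*w)) = -3 + w + w*(V + 2*w))
U = 829926 (U = 423*(-825 + 2787) = 423*1962 = 829926)
(3474658 + A(760, -1169))*(2010785 + U) = (3474658 + (-3 - 1169 + 2*(-1169)² + 760*(-1169)))*(2010785 + 829926) = (3474658 + (-3 - 1169 + 2*1366561 - 888440))*2840711 = (3474658 + (-3 - 1169 + 2733122 - 888440))*2840711 = (3474658 + 1843510)*2840711 = 5318168*2840711 = 15107378337448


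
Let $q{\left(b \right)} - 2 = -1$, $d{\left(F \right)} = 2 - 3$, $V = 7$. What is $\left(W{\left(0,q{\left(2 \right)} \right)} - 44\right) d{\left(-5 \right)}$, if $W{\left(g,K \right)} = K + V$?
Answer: $36$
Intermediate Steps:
$d{\left(F \right)} = -1$
$q{\left(b \right)} = 1$ ($q{\left(b \right)} = 2 - 1 = 1$)
$W{\left(g,K \right)} = 7 + K$ ($W{\left(g,K \right)} = K + 7 = 7 + K$)
$\left(W{\left(0,q{\left(2 \right)} \right)} - 44\right) d{\left(-5 \right)} = \left(\left(7 + 1\right) - 44\right) \left(-1\right) = \left(8 - 44\right) \left(-1\right) = \left(-36\right) \left(-1\right) = 36$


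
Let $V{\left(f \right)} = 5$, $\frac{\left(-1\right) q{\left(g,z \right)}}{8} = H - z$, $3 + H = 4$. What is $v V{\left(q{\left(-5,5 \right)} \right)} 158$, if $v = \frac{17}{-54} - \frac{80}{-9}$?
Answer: $\frac{182885}{27} \approx 6773.5$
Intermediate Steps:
$H = 1$ ($H = -3 + 4 = 1$)
$q{\left(g,z \right)} = -8 + 8 z$ ($q{\left(g,z \right)} = - 8 \left(1 - z\right) = -8 + 8 z$)
$v = \frac{463}{54}$ ($v = 17 \left(- \frac{1}{54}\right) - - \frac{80}{9} = - \frac{17}{54} + \frac{80}{9} = \frac{463}{54} \approx 8.5741$)
$v V{\left(q{\left(-5,5 \right)} \right)} 158 = \frac{463}{54} \cdot 5 \cdot 158 = \frac{2315}{54} \cdot 158 = \frac{182885}{27}$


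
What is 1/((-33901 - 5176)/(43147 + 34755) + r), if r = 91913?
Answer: 77902/7160167449 ≈ 1.0880e-5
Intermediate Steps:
1/((-33901 - 5176)/(43147 + 34755) + r) = 1/((-33901 - 5176)/(43147 + 34755) + 91913) = 1/(-39077/77902 + 91913) = 1/(7160167449/77902) = 77902/7160167449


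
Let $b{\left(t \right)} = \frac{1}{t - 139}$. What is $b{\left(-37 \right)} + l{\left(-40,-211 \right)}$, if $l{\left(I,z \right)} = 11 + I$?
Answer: $- \frac{5105}{176} \approx -29.006$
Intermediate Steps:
$b{\left(t \right)} = \frac{1}{-139 + t}$
$b{\left(-37 \right)} + l{\left(-40,-211 \right)} = \frac{1}{-139 - 37} + \left(11 - 40\right) = \frac{1}{-176} - 29 = - \frac{1}{176} - 29 = - \frac{5105}{176}$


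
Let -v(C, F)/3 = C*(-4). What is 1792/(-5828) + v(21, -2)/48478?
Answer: -10675490/35316223 ≈ -0.30228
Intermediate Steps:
v(C, F) = 12*C (v(C, F) = -3*C*(-4) = -(-12)*C = 12*C)
1792/(-5828) + v(21, -2)/48478 = 1792/(-5828) + (12*21)/48478 = 1792*(-1/5828) + 252*(1/48478) = -448/1457 + 126/24239 = -10675490/35316223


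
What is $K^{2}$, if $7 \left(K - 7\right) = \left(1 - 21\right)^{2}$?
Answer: $\frac{201601}{49} \approx 4114.3$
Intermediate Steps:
$K = \frac{449}{7}$ ($K = 7 + \frac{\left(1 - 21\right)^{2}}{7} = 7 + \frac{\left(-20\right)^{2}}{7} = 7 + \frac{1}{7} \cdot 400 = 7 + \frac{400}{7} = \frac{449}{7} \approx 64.143$)
$K^{2} = \left(\frac{449}{7}\right)^{2} = \frac{201601}{49}$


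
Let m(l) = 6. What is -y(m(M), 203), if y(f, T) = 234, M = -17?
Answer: -234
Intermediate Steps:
-y(m(M), 203) = -1*234 = -234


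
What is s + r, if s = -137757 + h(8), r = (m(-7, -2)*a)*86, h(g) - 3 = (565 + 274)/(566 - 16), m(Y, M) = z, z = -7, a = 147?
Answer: -124435561/550 ≈ -2.2625e+5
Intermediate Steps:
m(Y, M) = -7
h(g) = 2489/550 (h(g) = 3 + (565 + 274)/(566 - 16) = 3 + 839/550 = 2489/550)
r = -88494 (r = -7*147*86 = -1029*86 = -88494)
s = -75763861/550 (s = -137757 + 2489/550 = -75763861/550 ≈ -1.3775e+5)
s + r = -75763861/550 - 88494 = -124435561/550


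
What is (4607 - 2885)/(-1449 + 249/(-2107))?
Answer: -604709/508882 ≈ -1.1883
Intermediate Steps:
(4607 - 2885)/(-1449 + 249/(-2107)) = 1722/(-1449 + 249*(-1/2107)) = 1722/(-1449 - 249/2107) = 1722/(-3053292/2107) = 1722*(-2107/3053292) = -604709/508882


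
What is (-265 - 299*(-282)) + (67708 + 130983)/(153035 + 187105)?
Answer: 28589986111/340140 ≈ 84054.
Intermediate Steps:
(-265 - 299*(-282)) + (67708 + 130983)/(153035 + 187105) = (-265 + 84318) + 198691/340140 = 84053 + 198691*(1/340140) = 84053 + 198691/340140 = 28589986111/340140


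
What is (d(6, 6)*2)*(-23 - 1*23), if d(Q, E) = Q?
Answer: -552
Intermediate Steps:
(d(6, 6)*2)*(-23 - 1*23) = (6*2)*(-23 - 1*23) = 12*(-23 - 23) = 12*(-46) = -552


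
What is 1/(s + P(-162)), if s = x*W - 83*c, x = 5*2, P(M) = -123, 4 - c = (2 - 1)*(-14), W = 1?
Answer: -1/1607 ≈ -0.00062228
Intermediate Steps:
c = 18 (c = 4 - (2 - 1)*(-14) = 4 - (-14) = 4 - 1*(-14) = 4 + 14 = 18)
x = 10
s = -1484 (s = 10*1 - 83*18 = 10 - 1494 = -1484)
1/(s + P(-162)) = 1/(-1484 - 123) = 1/(-1607) = -1/1607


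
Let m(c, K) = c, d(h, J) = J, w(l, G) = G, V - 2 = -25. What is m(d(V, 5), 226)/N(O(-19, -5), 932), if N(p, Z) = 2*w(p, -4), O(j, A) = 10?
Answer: -5/8 ≈ -0.62500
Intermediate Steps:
V = -23 (V = 2 - 25 = -23)
N(p, Z) = -8 (N(p, Z) = 2*(-4) = -8)
m(d(V, 5), 226)/N(O(-19, -5), 932) = 5/(-8) = 5*(-1/8) = -5/8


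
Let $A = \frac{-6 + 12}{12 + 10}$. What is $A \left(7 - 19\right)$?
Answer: $- \frac{36}{11} \approx -3.2727$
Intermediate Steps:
$A = \frac{3}{11}$ ($A = \frac{6}{22} = 6 \cdot \frac{1}{22} = \frac{3}{11} \approx 0.27273$)
$A \left(7 - 19\right) = \frac{3 \left(7 - 19\right)}{11} = \frac{3}{11} \left(-12\right) = - \frac{36}{11}$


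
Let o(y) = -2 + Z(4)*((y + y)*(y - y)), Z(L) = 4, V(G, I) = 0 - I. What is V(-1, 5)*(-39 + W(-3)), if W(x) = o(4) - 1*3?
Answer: 220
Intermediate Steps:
V(G, I) = -I
o(y) = -2 (o(y) = -2 + 4*((y + y)*(y - y)) = -2 + 4*((2*y)*0) = -2 + 4*0 = -2 + 0 = -2)
W(x) = -5 (W(x) = -2 - 1*3 = -2 - 3 = -5)
V(-1, 5)*(-39 + W(-3)) = (-1*5)*(-39 - 5) = -5*(-44) = 220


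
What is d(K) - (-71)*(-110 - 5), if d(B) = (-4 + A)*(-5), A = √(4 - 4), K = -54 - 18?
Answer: -8145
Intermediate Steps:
K = -72
A = 0 (A = √0 = 0)
d(B) = 20 (d(B) = (-4 + 0)*(-5) = -4*(-5) = 20)
d(K) - (-71)*(-110 - 5) = 20 - (-71)*(-110 - 5) = 20 - (-71)*(-115) = 20 - 1*8165 = 20 - 8165 = -8145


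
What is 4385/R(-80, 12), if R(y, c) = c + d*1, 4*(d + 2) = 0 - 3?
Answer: 17540/37 ≈ 474.05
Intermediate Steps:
d = -11/4 (d = -2 + (0 - 3)/4 = -2 + (1/4)*(-3) = -2 - 3/4 = -11/4 ≈ -2.7500)
R(y, c) = -11/4 + c (R(y, c) = c - 11/4*1 = c - 11/4 = -11/4 + c)
4385/R(-80, 12) = 4385/(-11/4 + 12) = 4385/(37/4) = 4385*(4/37) = 17540/37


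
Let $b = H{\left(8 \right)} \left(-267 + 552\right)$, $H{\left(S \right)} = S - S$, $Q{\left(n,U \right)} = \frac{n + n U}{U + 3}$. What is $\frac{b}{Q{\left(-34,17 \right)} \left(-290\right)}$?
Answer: $0$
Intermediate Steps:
$Q{\left(n,U \right)} = \frac{n + U n}{3 + U}$
$H{\left(S \right)} = 0$
$b = 0$ ($b = 0 \left(-267 + 552\right) = 0 \cdot 285 = 0$)
$\frac{b}{Q{\left(-34,17 \right)} \left(-290\right)} = \frac{0}{- \frac{34 \left(1 + 17\right)}{3 + 17} \left(-290\right)} = \frac{0}{\left(-34\right) \frac{1}{20} \cdot 18 \left(-290\right)} = \frac{0}{\left(- \frac{153}{5}\right) \left(-290\right)} = \frac{0}{8874} = 0 \cdot \frac{1}{8874} = 0$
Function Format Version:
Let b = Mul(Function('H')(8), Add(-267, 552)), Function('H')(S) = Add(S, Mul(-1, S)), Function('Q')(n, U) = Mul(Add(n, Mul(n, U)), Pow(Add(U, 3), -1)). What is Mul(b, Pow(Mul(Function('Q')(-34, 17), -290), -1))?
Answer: 0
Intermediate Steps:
Function('Q')(n, U) = Mul(Pow(Add(3, U), -1), Add(n, Mul(U, n))) (Function('Q')(n, U) = Mul(Add(n, Mul(U, n)), Pow(Add(3, U), -1)) = Mul(Pow(Add(3, U), -1), Add(n, Mul(U, n))))
Function('H')(S) = 0
b = 0 (b = Mul(0, Add(-267, 552)) = Mul(0, 285) = 0)
Mul(b, Pow(Mul(Function('Q')(-34, 17), -290), -1)) = Mul(0, Pow(Mul(Mul(-34, Pow(Add(3, 17), -1), Add(1, 17)), -290), -1)) = Mul(0, Pow(Mul(Mul(-34, Pow(20, -1), 18), -290), -1)) = Mul(0, Pow(Mul(Mul(-34, Rational(1, 20), 18), -290), -1)) = Mul(0, Pow(Mul(Rational(-153, 5), -290), -1)) = Mul(0, Pow(8874, -1)) = Mul(0, Rational(1, 8874)) = 0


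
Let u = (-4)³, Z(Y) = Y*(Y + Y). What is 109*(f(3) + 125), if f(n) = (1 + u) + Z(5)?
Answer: 12208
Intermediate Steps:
Z(Y) = 2*Y² (Z(Y) = Y*(2*Y) = 2*Y²)
u = -64
f(n) = -13 (f(n) = (1 - 64) + 2*5² = -63 + 2*25 = -63 + 50 = -13)
109*(f(3) + 125) = 109*(-13 + 125) = 109*112 = 12208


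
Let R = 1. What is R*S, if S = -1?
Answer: -1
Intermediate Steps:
R*S = 1*(-1) = -1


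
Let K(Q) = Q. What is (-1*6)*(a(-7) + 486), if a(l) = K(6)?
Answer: -2952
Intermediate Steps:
a(l) = 6
(-1*6)*(a(-7) + 486) = (-1*6)*(6 + 486) = -6*492 = -2952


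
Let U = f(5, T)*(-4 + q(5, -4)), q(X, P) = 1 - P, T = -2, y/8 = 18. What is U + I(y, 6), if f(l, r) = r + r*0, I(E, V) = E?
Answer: 142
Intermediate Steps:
y = 144 (y = 8*18 = 144)
f(l, r) = r (f(l, r) = r + 0 = r)
U = -2 (U = -2*(-4 + (1 - 1*(-4))) = -2*(-4 + (1 + 4)) = -2*(-4 + 5) = -2*1 = -2)
U + I(y, 6) = -2 + 144 = 142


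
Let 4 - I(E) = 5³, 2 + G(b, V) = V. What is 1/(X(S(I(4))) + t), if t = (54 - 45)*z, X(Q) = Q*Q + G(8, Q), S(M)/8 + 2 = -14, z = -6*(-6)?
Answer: 1/16578 ≈ 6.0321e-5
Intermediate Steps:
G(b, V) = -2 + V
I(E) = -121 (I(E) = 4 - 1*5³ = 4 - 1*125 = 4 - 125 = -121)
z = 36
S(M) = -128 (S(M) = -16 + 8*(-14) = -16 - 112 = -128)
X(Q) = -2 + Q + Q² (X(Q) = Q*Q + (-2 + Q) = Q² + (-2 + Q) = -2 + Q + Q²)
t = 324 (t = (54 - 45)*36 = 9*36 = 324)
1/(X(S(I(4))) + t) = 1/((-2 - 128 + (-128)²) + 324) = 1/((-2 - 128 + 16384) + 324) = 1/(16254 + 324) = 1/16578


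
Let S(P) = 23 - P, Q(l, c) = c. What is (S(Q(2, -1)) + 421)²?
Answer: 198025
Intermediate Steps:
(S(Q(2, -1)) + 421)² = ((23 - 1*(-1)) + 421)² = ((23 + 1) + 421)² = (24 + 421)² = 445² = 198025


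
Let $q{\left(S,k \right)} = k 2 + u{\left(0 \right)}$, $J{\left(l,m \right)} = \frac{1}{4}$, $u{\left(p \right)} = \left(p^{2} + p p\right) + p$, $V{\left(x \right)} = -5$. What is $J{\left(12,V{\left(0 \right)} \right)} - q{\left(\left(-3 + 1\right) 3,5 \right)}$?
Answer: $- \frac{39}{4} \approx -9.75$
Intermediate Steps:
$u{\left(p \right)} = p + 2 p^{2}$ ($u{\left(p \right)} = \left(p^{2} + p^{2}\right) + p = 2 p^{2} + p = p + 2 p^{2}$)
$J{\left(l,m \right)} = \frac{1}{4}$
$q{\left(S,k \right)} = 2 k$ ($q{\left(S,k \right)} = k 2 + 0 \left(1 + 2 \cdot 0\right) = 2 k + 0 \left(1 + 0\right) = 2 k + 0 \cdot 1 = 2 k + 0 = 2 k$)
$J{\left(12,V{\left(0 \right)} \right)} - q{\left(\left(-3 + 1\right) 3,5 \right)} = \frac{1}{4} - 2 \cdot 5 = \frac{1}{4} - 10 = - \frac{39}{4}$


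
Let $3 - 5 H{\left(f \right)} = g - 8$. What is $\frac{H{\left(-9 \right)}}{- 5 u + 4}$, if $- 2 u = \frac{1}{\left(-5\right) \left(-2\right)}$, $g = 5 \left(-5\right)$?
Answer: $\frac{144}{85} \approx 1.6941$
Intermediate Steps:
$g = -25$
$H{\left(f \right)} = \frac{36}{5}$ ($H{\left(f \right)} = \frac{3}{5} - \frac{-25 - 8}{5} = \frac{3}{5} - - \frac{33}{5} = \frac{3}{5} + \frac{33}{5} = \frac{36}{5}$)
$u = - \frac{1}{20}$ ($u = - \frac{\frac{1}{-5} \frac{1}{-2}}{2} = - \frac{\left(- \frac{1}{5}\right) \left(- \frac{1}{2}\right)}{2} = \left(- \frac{1}{2}\right) \frac{1}{10} = - \frac{1}{20} \approx -0.05$)
$\frac{H{\left(-9 \right)}}{- 5 u + 4} = \frac{36}{5 \left(\left(-5\right) \left(- \frac{1}{20}\right) + 4\right)} = \frac{36}{5 \left(\frac{1}{4} + 4\right)} = \frac{36}{5 \cdot \frac{17}{4}} = \frac{36}{5} \cdot \frac{4}{17} = \frac{144}{85}$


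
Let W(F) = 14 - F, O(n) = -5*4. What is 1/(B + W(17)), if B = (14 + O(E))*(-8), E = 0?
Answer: 1/45 ≈ 0.022222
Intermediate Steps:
O(n) = -20
B = 48 (B = (14 - 20)*(-8) = -6*(-8) = 48)
1/(B + W(17)) = 1/(48 + (14 - 1*17)) = 1/(48 + (14 - 17)) = 1/(48 - 3) = 1/45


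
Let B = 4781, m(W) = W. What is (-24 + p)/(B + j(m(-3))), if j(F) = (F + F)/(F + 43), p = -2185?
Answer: -44180/95617 ≈ -0.46205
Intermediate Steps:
j(F) = 2*F/(43 + F) (j(F) = (2*F)/(43 + F) = 2*F/(43 + F))
(-24 + p)/(B + j(m(-3))) = (-24 - 2185)/(4781 + 2*(-3)/(43 - 3)) = -2209/(4781 + 2*(-3)/40) = -2209/(4781 + 2*(-3)*(1/40)) = -2209/(4781 - 3/20) = -2209/95617/20 = -2209*20/95617 = -44180/95617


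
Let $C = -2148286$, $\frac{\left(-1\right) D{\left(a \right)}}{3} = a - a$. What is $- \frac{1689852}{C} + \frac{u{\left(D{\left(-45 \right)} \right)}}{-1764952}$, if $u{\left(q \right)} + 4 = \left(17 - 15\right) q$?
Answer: $\frac{53259218933}{67707529862} \approx 0.78661$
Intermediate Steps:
$D{\left(a \right)} = 0$ ($D{\left(a \right)} = - 3 \left(a - a\right) = \left(-3\right) 0 = 0$)
$u{\left(q \right)} = -4 + 2 q$ ($u{\left(q \right)} = -4 + \left(17 - 15\right) q = -4 + 2 q$)
$- \frac{1689852}{C} + \frac{u{\left(D{\left(-45 \right)} \right)}}{-1764952} = - \frac{1689852}{-2148286} + \frac{-4 + 2 \cdot 0}{-1764952} = \left(-1689852\right) \left(- \frac{1}{2148286}\right) + \left(-4 + 0\right) \left(- \frac{1}{1764952}\right) = \frac{844926}{1074143} - - \frac{1}{441238} = \frac{844926}{1074143} + \frac{1}{441238} = \frac{53259218933}{67707529862}$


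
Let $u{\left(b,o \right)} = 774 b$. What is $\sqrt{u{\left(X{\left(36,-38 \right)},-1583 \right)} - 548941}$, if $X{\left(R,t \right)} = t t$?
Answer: $\sqrt{568715} \approx 754.13$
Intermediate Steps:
$X{\left(R,t \right)} = t^{2}$
$\sqrt{u{\left(X{\left(36,-38 \right)},-1583 \right)} - 548941} = \sqrt{774 \left(-38\right)^{2} - 548941} = \sqrt{774 \cdot 1444 - 548941} = \sqrt{1117656 - 548941} = \sqrt{568715}$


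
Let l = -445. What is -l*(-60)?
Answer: -26700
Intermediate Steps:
-l*(-60) = -(-445)*(-60) = -1*26700 = -26700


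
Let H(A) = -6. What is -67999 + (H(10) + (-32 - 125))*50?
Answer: -76149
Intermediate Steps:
-67999 + (H(10) + (-32 - 125))*50 = -67999 + (-6 + (-32 - 125))*50 = -67999 + (-6 - 157)*50 = -67999 - 163*50 = -67999 - 8150 = -76149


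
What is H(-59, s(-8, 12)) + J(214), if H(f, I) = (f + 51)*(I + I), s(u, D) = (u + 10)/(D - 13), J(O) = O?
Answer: 246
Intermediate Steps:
s(u, D) = (10 + u)/(-13 + D)
H(f, I) = 2*I*(51 + f) (H(f, I) = (51 + f)*(2*I) = 2*I*(51 + f))
H(-59, s(-8, 12)) + J(214) = 2*((10 - 8)/(-13 + 12))*(51 - 59) + 214 = 2*(2/(-1))*(-8) + 214 = 2*(-1*2)*(-8) + 214 = 2*(-2)*(-8) + 214 = 32 + 214 = 246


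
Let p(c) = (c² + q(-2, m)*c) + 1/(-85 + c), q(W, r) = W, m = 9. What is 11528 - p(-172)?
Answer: -4728799/257 ≈ -18400.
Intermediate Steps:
p(c) = c² + 1/(-85 + c) - 2*c (p(c) = (c² - 2*c) + 1/(-85 + c) = c² + 1/(-85 + c) - 2*c)
11528 - p(-172) = 11528 - (1 + (-172)³ - 87*(-172)² + 170*(-172))/(-85 - 172) = 11528 - (1 - 5088448 - 87*29584 - 29240)/(-257) = 11528 - (-1)*(1 - 5088448 - 2573808 - 29240)/257 = 11528 - (-1)*(-7691495)/257 = 11528 - 1*7691495/257 = 11528 - 7691495/257 = -4728799/257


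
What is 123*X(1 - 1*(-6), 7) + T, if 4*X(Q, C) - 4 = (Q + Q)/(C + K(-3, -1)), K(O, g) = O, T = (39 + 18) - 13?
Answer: 2197/8 ≈ 274.63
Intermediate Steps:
T = 44 (T = 57 - 13 = 44)
X(Q, C) = 1 + Q/(2*(-3 + C)) (X(Q, C) = 1 + ((Q + Q)/(C - 3))/4 = 1 + ((2*Q)/(-3 + C))/4 = 1 + (2*Q/(-3 + C))/4 = 1 + Q/(2*(-3 + C)))
123*X(1 - 1*(-6), 7) + T = 123*((-3 + 7 + (1 - 1*(-6))/2)/(-3 + 7)) + 44 = 123*((-3 + 7 + (1 + 6)/2)/4) + 44 = 123*((-3 + 7 + (½)*7)/4) + 44 = 123*((-3 + 7 + 7/2)/4) + 44 = 123*((¼)*(15/2)) + 44 = 123*(15/8) + 44 = 1845/8 + 44 = 2197/8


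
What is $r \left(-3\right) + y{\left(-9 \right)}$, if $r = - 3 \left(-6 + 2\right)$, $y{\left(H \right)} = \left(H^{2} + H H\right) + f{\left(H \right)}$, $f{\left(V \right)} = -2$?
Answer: $124$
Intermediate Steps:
$y{\left(H \right)} = -2 + 2 H^{2}$ ($y{\left(H \right)} = \left(H^{2} + H H\right) - 2 = \left(H^{2} + H^{2}\right) - 2 = 2 H^{2} - 2 = -2 + 2 H^{2}$)
$r = 12$ ($r = \left(-3\right) \left(-4\right) = 12$)
$r \left(-3\right) + y{\left(-9 \right)} = 12 \left(-3\right) - \left(2 - 2 \left(-9\right)^{2}\right) = -36 + \left(-2 + 2 \cdot 81\right) = -36 + \left(-2 + 162\right) = -36 + 160 = 124$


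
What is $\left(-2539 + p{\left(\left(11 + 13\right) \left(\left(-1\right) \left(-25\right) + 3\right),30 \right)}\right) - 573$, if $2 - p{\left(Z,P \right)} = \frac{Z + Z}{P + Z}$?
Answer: $- \frac{364094}{117} \approx -3111.9$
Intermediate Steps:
$p{\left(Z,P \right)} = 2 - \frac{2 Z}{P + Z}$ ($p{\left(Z,P \right)} = 2 - \frac{Z + Z}{P + Z} = 2 - \frac{2 Z}{P + Z}$)
$\left(-2539 + p{\left(\left(11 + 13\right) \left(\left(-1\right) \left(-25\right) + 3\right),30 \right)}\right) - 573 = \left(-2539 + 2 \cdot 30 \frac{1}{30 + \left(11 + 13\right) \left(\left(-1\right) \left(-25\right) + 3\right)}\right) - 573 = \left(-2539 + 2 \cdot 30 \frac{1}{30 + 24 \left(25 + 3\right)}\right) - 573 = \left(-2539 + 2 \cdot 30 \frac{1}{30 + 24 \cdot 28}\right) - 573 = \left(-2539 + 2 \cdot 30 \frac{1}{30 + 672}\right) - 573 = \left(-2539 + 2 \cdot 30 \cdot \frac{1}{702}\right) - 573 = \left(-2539 + \frac{10}{117}\right) - 573 = - \frac{297053}{117} - 573 = - \frac{364094}{117}$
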